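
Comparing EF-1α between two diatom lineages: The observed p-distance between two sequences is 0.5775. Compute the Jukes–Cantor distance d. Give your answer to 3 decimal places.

1.102

d = −(3/4) ln(1 − 4p/3) = −0.75 ln(1 − 0.77) = −0.75 ln(0.23)
  = −0.75 × (-1.469676) = 1.102257 substitutions/site.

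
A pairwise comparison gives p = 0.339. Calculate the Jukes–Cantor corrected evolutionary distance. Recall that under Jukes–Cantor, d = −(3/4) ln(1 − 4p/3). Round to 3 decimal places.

0.451

d = −(3/4) ln(1 − 4p/3) = −0.75 ln(1 − 0.452) = −0.75 ln(0.548)
  = −0.75 × (-0.601480) = 0.451110 substitutions/site.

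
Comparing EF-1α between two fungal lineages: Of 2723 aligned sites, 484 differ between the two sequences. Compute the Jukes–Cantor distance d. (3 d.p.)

0.203

p = 484/2723 ≈ 0.177745.
d = −(3/4) ln(1 − 4p/3) = −0.75 ln(1 − 0.236993) = −0.75 ln(0.763007)
  = −0.75 × (-0.270488) = 0.202866 substitutions/site.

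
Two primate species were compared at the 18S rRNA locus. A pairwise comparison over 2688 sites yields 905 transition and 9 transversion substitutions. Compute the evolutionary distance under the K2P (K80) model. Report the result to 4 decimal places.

0.5663

P = 905/2688 ≈ 0.336682 and Q = 9/2688 ≈ 0.003348.
Under the Kimura two-parameter model, d = −½ ln(1 − 2P − Q) − ¼ ln(1 − 2Q).
1 − 2P − Q = 0.323288, giving −½ ln(0.323288) = 0.564606.
1 − 2Q = 0.993304, giving −¼ ln(0.993304) = 0.001680.
d = 0.564606 + 0.001680 = 0.566286.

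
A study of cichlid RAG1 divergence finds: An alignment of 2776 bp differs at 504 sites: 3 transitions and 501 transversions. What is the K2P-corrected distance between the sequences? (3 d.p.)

0.213

P = 3/2776 ≈ 0.001081 and Q = 501/2776 ≈ 0.180476.
Under the Kimura two-parameter model, d = −½ ln(1 − 2P − Q) − ¼ ln(1 − 2Q).
1 − 2P − Q = 0.817362, giving −½ ln(0.817362) = 0.100837.
1 − 2Q = 0.639048, giving −¼ ln(0.639048) = 0.111944.
d = 0.100837 + 0.111944 = 0.212781.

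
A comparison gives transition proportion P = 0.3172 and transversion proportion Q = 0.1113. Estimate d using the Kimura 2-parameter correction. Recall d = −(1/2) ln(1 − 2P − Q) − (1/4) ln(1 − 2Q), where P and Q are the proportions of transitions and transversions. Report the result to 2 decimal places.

Under the Kimura two-parameter model, d = −½ ln(1 − 2P − Q) − ¼ ln(1 − 2Q).
1 − 2P − Q = 0.2543, giving −½ ln(0.2543) = 0.684620.
1 − 2Q = 0.7774, giving −¼ ln(0.7774) = 0.062950.
d = 0.684620 + 0.062950 = 0.747570.

0.75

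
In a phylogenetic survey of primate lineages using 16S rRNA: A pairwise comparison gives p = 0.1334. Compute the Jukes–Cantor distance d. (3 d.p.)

d = −(3/4) ln(1 − 4p/3) = −0.75 ln(1 − 0.177867) = −0.75 ln(0.822133)
  = −0.75 × (-0.195853) = 0.146890 substitutions/site.

0.147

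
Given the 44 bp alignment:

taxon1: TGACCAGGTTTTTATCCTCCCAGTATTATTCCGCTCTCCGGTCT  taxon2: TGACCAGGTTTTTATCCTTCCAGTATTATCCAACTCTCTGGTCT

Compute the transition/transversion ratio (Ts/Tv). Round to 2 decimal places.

Transitions are A↔G and C↔T; transversions are all other mismatches.
Transitions: 4. Transversions: 1.
R = 4/1 = 4.00.

4.00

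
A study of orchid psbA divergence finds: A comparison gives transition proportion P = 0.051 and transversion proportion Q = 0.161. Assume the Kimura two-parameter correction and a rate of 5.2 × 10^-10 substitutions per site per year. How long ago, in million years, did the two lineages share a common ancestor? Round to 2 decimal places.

240.13

Under the Kimura two-parameter model, d = −½ ln(1 − 2P − Q) − ¼ ln(1 − 2Q).
1 − 2P − Q = 0.737, giving −½ ln(0.737) = 0.152584.
1 − 2Q = 0.678, giving −¼ ln(0.678) = 0.097152.
d = 0.152584 + 0.097152 = 0.249736.
Under a molecular clock d = 2μt, so t = d/(2μ) = 0.249736 / (2 × 5.2 × 10^-10) = 240.13 million years.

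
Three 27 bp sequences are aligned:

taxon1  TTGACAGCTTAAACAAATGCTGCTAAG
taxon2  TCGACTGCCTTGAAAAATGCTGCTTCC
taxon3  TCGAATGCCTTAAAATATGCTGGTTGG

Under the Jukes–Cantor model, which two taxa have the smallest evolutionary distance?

taxon2 and taxon3

taxon1–taxon2: 9/27 differ, p = 0.333, d = 0.441.
taxon1–taxon3: 10/27 differ, p = 0.370, d = 0.511.
taxon2–taxon3: 6/27 differ, p = 0.222, d = 0.264.
The smallest distance is between taxon2 and taxon3.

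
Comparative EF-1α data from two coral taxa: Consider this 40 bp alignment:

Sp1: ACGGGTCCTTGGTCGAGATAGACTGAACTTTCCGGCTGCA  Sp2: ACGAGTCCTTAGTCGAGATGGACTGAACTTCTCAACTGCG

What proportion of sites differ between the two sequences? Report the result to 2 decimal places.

0.20

The sequences differ at 8 of 40 positions (sites 4, 11, 20, 31, 32, 34, 35, 40).
p = 8/40 = 0.20.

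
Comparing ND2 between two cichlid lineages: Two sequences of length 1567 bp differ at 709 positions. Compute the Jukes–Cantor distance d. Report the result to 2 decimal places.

p = 709/1567 ≈ 0.452457.
d = −(3/4) ln(1 − 4p/3) = −0.75 ln(1 − 0.603276) = −0.75 ln(0.396724)
  = −0.75 × (-0.924514) = 0.693386 substitutions/site.

0.69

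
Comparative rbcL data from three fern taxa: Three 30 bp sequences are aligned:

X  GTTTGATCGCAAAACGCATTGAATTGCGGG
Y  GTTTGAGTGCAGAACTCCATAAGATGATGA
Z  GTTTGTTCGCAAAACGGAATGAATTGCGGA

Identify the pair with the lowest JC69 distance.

X and Z

X–Y: 12/30 differ, p = 0.400, d = 0.572.
X–Z: 4/30 differ, p = 0.133, d = 0.147.
Y–Z: 12/30 differ, p = 0.400, d = 0.572.
The smallest distance is between X and Z.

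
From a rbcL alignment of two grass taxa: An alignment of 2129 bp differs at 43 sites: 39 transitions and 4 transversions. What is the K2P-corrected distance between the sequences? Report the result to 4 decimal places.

0.0206

P = 39/2129 ≈ 0.018318 and Q = 4/2129 ≈ 0.001879.
Under the Kimura two-parameter model, d = −½ ln(1 − 2P − Q) − ¼ ln(1 − 2Q).
1 − 2P − Q = 0.961485, giving −½ ln(0.961485) = 0.019638.
1 − 2Q = 0.996242, giving −¼ ln(0.996242) = 0.000941.
d = 0.019638 + 0.000941 = 0.020579.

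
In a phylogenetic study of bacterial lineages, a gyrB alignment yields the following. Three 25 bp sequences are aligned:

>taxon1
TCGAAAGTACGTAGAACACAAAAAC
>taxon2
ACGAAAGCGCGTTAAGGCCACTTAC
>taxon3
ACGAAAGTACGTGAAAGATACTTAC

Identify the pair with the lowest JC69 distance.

taxon2 and taxon3

taxon1–taxon2: 11/25 differ, p = 0.440, d = 0.663.
taxon1–taxon3: 8/25 differ, p = 0.320, d = 0.417.
taxon2–taxon3: 6/25 differ, p = 0.240, d = 0.289.
The smallest distance is between taxon2 and taxon3.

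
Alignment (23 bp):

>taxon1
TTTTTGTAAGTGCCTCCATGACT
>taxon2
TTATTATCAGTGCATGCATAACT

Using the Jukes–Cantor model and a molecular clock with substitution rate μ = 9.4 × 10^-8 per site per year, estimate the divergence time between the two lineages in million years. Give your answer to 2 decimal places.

1.71

The sequences differ at 6 of 23 sites (3, 6, 8, 14, 16, 20), so p = 6/23 ≈ 0.26087.
d = −(3/4) ln(1 − 4p/3) = −0.75 ln(1 − 0.347827) = −0.75 ln(0.652173)
  = −0.75 × (-0.427445) = 0.320584 substitutions/site.
Under a molecular clock d = 2μt, so t = d/(2μ) = 0.320584 / (2 × 9.4 × 10^-8) = 1.71 million years.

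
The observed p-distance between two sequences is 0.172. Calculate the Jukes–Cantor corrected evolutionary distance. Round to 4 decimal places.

0.1954

d = −(3/4) ln(1 − 4p/3) = −0.75 ln(1 − 0.229333) = −0.75 ln(0.770667)
  = −0.75 × (-0.260499) = 0.195374 substitutions/site.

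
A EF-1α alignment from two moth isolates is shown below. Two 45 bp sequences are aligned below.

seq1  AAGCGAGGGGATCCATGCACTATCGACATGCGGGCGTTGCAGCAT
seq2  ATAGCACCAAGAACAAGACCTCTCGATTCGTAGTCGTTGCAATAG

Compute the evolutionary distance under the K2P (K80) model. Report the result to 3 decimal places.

Of 45 sites, 10 differences are transitions and 14 are transversions, so P = 10/45 ≈ 0.222222 and Q = 14/45 ≈ 0.311111.
Under the Kimura two-parameter model, d = −½ ln(1 − 2P − Q) − ¼ ln(1 − 2Q).
1 − 2P − Q = 0.244445, giving −½ ln(0.244445) = 0.704382.
1 − 2Q = 0.377778, giving −¼ ln(0.377778) = 0.243362.
d = 0.704382 + 0.243362 = 0.947744.

0.948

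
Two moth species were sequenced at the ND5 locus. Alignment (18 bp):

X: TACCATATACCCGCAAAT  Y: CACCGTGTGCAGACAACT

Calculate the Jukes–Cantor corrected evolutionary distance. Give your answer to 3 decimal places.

The sequences differ at 8 of 18 sites (1, 5, 7, 9, 11, 12, 13, 17), so p = 8/18 ≈ 0.444444.
d = −(3/4) ln(1 − 4p/3) = −0.75 ln(1 − 0.592592) = −0.75 ln(0.407408)
  = −0.75 × (-0.897940) = 0.673455 substitutions/site.

0.673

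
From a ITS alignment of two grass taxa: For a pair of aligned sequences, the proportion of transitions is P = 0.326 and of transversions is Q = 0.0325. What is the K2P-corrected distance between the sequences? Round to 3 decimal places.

0.594

Under the Kimura two-parameter model, d = −½ ln(1 − 2P − Q) − ¼ ln(1 − 2Q).
1 − 2P − Q = 0.3155, giving −½ ln(0.3155) = 0.576798.
1 − 2Q = 0.935, giving −¼ ln(0.935) = 0.016802.
d = 0.576798 + 0.016802 = 0.593600.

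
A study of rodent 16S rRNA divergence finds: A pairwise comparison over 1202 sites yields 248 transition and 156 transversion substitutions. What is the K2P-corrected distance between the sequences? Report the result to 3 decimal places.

P = 248/1202 ≈ 0.206323 and Q = 156/1202 ≈ 0.129784.
Under the Kimura two-parameter model, d = −½ ln(1 − 2P − Q) − ¼ ln(1 − 2Q).
1 − 2P − Q = 0.45757, giving −½ ln(0.45757) = 0.390913.
1 − 2Q = 0.740432, giving −¼ ln(0.740432) = 0.075130.
d = 0.390913 + 0.075130 = 0.466043.

0.466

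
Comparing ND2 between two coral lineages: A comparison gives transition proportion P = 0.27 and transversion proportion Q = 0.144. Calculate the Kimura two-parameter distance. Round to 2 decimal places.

0.66

Under the Kimura two-parameter model, d = −½ ln(1 − 2P − Q) − ¼ ln(1 − 2Q).
1 − 2P − Q = 0.316, giving −½ ln(0.316) = 0.576007.
1 − 2Q = 0.712, giving −¼ ln(0.712) = 0.084919.
d = 0.576007 + 0.084919 = 0.660926.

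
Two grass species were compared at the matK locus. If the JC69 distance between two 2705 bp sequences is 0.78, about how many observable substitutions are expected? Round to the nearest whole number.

1312

Invert JC69: p = (3/4)(1 − e^(−4d/3)) = 0.75 × (1 − e^(-1.04)) = 0.75 × (1 − 0.353455) = 0.484909.
Expected differing sites = pL ≈ 0.484909 × 2705 = 1311.678845 ≈ 1312.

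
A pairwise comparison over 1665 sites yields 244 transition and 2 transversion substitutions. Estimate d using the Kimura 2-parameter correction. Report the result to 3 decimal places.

P = 244/1665 ≈ 0.146547 and Q = 2/1665 ≈ 0.001201.
Under the Kimura two-parameter model, d = −½ ln(1 − 2P − Q) − ¼ ln(1 − 2Q).
1 − 2P − Q = 0.705705, giving −½ ln(0.705705) = 0.174279.
1 − 2Q = 0.997598, giving −¼ ln(0.997598) = 0.000601.
d = 0.174279 + 0.000601 = 0.174880.

0.175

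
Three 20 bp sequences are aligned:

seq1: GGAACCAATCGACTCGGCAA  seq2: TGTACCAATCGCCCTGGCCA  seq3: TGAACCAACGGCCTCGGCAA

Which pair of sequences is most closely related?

seq1–seq2: 6/20 differ, p = 0.300, d = 0.383.
seq1–seq3: 4/20 differ, p = 0.200, d = 0.233.
seq2–seq3: 6/20 differ, p = 0.300, d = 0.383.
The smallest distance is between seq1 and seq3.

seq1 and seq3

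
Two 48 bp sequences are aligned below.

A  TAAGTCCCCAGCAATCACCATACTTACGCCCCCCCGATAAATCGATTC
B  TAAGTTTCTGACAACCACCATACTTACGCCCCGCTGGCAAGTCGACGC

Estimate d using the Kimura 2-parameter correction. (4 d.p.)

0.3683

Of 48 sites, 11 differences are transitions and 2 are transversions, so P = 11/48 ≈ 0.229167 and Q = 2/48 ≈ 0.041667.
Under the Kimura two-parameter model, d = −½ ln(1 − 2P − Q) − ¼ ln(1 − 2Q).
1 − 2P − Q = 0.499999, giving −½ ln(0.499999) = 0.346575.
1 − 2Q = 0.916666, giving −¼ ln(0.916666) = 0.021753.
d = 0.346575 + 0.021753 = 0.368328.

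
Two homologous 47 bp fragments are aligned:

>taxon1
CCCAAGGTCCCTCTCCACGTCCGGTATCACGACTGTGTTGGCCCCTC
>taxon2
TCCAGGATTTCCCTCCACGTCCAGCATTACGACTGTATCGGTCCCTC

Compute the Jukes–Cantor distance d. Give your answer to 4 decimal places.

0.3121

The sequences differ at 12 of 47 sites, so p = 12/47 ≈ 0.255319.
d = −(3/4) ln(1 − 4p/3) = −0.75 ln(1 − 0.340425) = −0.75 ln(0.659575)
  = −0.75 × (-0.416160) = 0.312120 substitutions/site.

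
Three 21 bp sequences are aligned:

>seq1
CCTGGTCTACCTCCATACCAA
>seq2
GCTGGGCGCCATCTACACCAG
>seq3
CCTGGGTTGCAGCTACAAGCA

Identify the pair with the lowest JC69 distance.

seq1 and seq2

seq1–seq2: 8/21 differ, p = 0.381, d = 0.532.
seq1–seq3: 10/21 differ, p = 0.476, d = 0.756.
seq2–seq3: 9/21 differ, p = 0.429, d = 0.635.
The smallest distance is between seq1 and seq2.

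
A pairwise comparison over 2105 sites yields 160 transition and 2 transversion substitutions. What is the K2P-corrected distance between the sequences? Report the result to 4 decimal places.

0.0835

P = 160/2105 ≈ 0.07601 and Q = 2/2105 ≈ 0.00095.
Under the Kimura two-parameter model, d = −½ ln(1 − 2P − Q) − ¼ ln(1 − 2Q).
1 − 2P − Q = 0.84703, giving −½ ln(0.84703) = 0.083010.
1 − 2Q = 0.9981, giving −¼ ln(0.9981) = 0.000475.
d = 0.083010 + 0.000475 = 0.083485.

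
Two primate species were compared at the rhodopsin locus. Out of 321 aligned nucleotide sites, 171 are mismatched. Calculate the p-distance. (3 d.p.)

p = 171/321 = 0.532710… ≈ 0.533 (to 3 d.p.).

0.533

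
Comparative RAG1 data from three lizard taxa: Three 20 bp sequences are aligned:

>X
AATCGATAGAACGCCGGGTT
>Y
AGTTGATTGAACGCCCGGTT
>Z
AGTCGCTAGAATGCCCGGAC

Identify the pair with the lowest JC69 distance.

X and Y

X–Y: 4/20 differ, p = 0.200, d = 0.233.
X–Z: 6/20 differ, p = 0.300, d = 0.383.
Y–Z: 6/20 differ, p = 0.300, d = 0.383.
The smallest distance is between X and Y.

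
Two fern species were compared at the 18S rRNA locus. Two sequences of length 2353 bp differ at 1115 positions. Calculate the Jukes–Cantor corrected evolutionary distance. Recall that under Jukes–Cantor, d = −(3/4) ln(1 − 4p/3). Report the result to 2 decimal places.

p = 1115/2353 ≈ 0.473863.
d = −(3/4) ln(1 − 4p/3) = −0.75 ln(1 − 0.631817) = −0.75 ln(0.368183)
  = −0.75 × (-0.999175) = 0.749381 substitutions/site.

0.75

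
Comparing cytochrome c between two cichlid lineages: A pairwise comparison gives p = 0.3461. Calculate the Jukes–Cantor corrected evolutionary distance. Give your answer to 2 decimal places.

0.46

d = −(3/4) ln(1 − 4p/3) = −0.75 ln(1 − 0.461467) = −0.75 ln(0.538533)
  = −0.75 × (-0.618907) = 0.464180 substitutions/site.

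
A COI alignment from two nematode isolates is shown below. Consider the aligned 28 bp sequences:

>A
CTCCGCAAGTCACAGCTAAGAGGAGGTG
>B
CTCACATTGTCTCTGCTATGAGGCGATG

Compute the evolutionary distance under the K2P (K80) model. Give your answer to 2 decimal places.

0.51

Of 28 sites, 1 differences are transitions and 9 are transversions, so P = 1/28 ≈ 0.035714 and Q = 9/28 ≈ 0.321429.
Under the Kimura two-parameter model, d = −½ ln(1 − 2P − Q) − ¼ ln(1 − 2Q).
1 − 2P − Q = 0.607143, giving −½ ln(0.607143) = 0.249495.
1 − 2Q = 0.357142, giving −¼ ln(0.357142) = 0.257405.
d = 0.249495 + 0.257405 = 0.506900.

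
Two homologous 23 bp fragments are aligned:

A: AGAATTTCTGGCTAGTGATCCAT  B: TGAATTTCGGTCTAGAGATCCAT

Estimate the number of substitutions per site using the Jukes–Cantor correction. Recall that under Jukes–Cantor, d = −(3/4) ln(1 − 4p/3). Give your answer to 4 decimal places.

0.1979

The sequences differ at 4 of 23 sites (1, 9, 11, 16), so p = 4/23 ≈ 0.173913.
d = −(3/4) ln(1 − 4p/3) = −0.75 ln(1 − 0.231884) = −0.75 ln(0.768116)
  = −0.75 × (-0.263815) = 0.197861 substitutions/site.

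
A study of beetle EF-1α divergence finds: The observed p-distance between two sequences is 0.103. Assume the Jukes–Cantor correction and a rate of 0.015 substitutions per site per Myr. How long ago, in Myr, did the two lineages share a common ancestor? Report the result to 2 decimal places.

3.69

d = −(3/4) ln(1 − 4p/3) = −0.75 ln(1 − 0.137333) = −0.75 ln(0.862667)
  = −0.75 × (-0.147727) = 0.110795 substitutions/site.
Under a molecular clock d = 2μt, so t = d/(2μ) = 0.110795 / (2 × 0.015) = 3.69 Myr.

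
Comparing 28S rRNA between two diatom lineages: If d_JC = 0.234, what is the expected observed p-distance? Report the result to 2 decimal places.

p = (3/4)(1 − e^(−4d/3)) = 0.75 × (1 − e^(-0.312)) = 0.75 × (1 − 0.731982) = 0.201014.

0.20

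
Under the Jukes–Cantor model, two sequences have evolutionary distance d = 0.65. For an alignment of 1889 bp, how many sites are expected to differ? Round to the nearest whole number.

821

Invert JC69: p = (3/4)(1 − e^(−4d/3)) = 0.75 × (1 − e^(-0.866667)) = 0.75 × (1 − 0.420350) = 0.434738.
Expected differing sites = pL ≈ 0.434738 × 1889 = 821.220082 ≈ 821.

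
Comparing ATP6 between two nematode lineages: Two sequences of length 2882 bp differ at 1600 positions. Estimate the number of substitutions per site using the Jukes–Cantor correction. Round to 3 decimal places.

p = 1600/2882 ≈ 0.55517.
d = −(3/4) ln(1 − 4p/3) = −0.75 ln(1 − 0.740227) = −0.75 ln(0.259773)
  = −0.75 × (-1.347947) = 1.010960 substitutions/site.

1.011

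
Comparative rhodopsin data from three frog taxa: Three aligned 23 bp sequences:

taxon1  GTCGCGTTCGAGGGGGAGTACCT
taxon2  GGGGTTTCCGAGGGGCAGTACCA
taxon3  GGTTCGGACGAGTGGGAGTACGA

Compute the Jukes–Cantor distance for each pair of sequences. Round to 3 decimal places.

taxon1–taxon2: 7/23 sites differ → p ≈ 0.304348, d = −0.75 ln(1 − 0.405797) = 0.390401 ≈ 0.390.
taxon1–taxon3: 8/23 sites differ → p ≈ 0.347826, d = −0.75 ln(1 − 0.463768) = 0.467391 ≈ 0.467.
taxon2–taxon3: 9/23 sites differ → p ≈ 0.391304, d = −0.75 ln(1 − 0.521739) = 0.553199 ≈ 0.553.

d(taxon1,taxon2) = 0.390, d(taxon1,taxon3) = 0.467, d(taxon2,taxon3) = 0.553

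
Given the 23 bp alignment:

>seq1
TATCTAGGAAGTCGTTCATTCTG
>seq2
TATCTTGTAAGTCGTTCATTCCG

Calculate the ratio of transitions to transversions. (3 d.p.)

0.500

Transitions are A↔G and C↔T; transversions are all other mismatches.
Transitions: 1. Transversions: 2.
R = 1/2 = 0.500.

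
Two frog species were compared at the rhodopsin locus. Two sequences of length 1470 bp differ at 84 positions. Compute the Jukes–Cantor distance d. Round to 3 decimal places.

0.059

p = 84/1470 ≈ 0.057143.
d = −(3/4) ln(1 − 4p/3) = −0.75 ln(1 − 0.076191) = −0.75 ln(0.923809)
  = −0.75 × (-0.079250) = 0.059438 substitutions/site.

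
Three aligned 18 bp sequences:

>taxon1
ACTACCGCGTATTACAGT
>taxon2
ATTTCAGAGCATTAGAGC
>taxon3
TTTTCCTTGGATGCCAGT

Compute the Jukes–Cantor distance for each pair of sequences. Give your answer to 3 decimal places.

taxon1–taxon2: 7/18 sites differ → p ≈ 0.388889, d = −0.75 ln(1 − 0.518519) = 0.548166 ≈ 0.548.
taxon1–taxon3: 8/18 sites differ → p ≈ 0.444444, d = −0.75 ln(1 − 0.592592) = 0.673455 ≈ 0.673.
taxon2–taxon3: 9/18 sites differ → p = 0.5, d = −0.75 ln(1 − 0.666667) = 0.823960 ≈ 0.824.

d(taxon1,taxon2) = 0.548, d(taxon1,taxon3) = 0.673, d(taxon2,taxon3) = 0.824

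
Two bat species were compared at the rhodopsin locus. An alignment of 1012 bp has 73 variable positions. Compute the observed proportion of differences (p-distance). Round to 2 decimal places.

p = 73/1012 = 0.072134… ≈ 0.07 (to 2 d.p.).

0.07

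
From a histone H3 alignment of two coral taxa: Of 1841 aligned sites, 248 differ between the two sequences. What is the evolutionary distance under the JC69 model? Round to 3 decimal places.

p = 248/1841 ≈ 0.134709.
d = −(3/4) ln(1 − 4p/3) = −0.75 ln(1 − 0.179612) = −0.75 ln(0.820388)
  = −0.75 × (-0.197978) = 0.148484 substitutions/site.

0.148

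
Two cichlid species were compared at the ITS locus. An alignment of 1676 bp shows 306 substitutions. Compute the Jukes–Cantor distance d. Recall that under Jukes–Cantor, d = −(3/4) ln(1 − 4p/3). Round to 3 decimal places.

0.209

p = 306/1676 ≈ 0.182578.
d = −(3/4) ln(1 − 4p/3) = −0.75 ln(1 − 0.243437) = −0.75 ln(0.756563)
  = −0.75 × (-0.278969) = 0.209227 substitutions/site.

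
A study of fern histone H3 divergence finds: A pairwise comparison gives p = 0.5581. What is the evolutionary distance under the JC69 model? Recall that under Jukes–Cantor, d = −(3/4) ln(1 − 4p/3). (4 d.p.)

1.0223

d = −(3/4) ln(1 − 4p/3) = −0.75 ln(1 − 0.744133) = −0.75 ln(0.255867)
  = −0.75 × (-1.363098) = 1.022324 substitutions/site.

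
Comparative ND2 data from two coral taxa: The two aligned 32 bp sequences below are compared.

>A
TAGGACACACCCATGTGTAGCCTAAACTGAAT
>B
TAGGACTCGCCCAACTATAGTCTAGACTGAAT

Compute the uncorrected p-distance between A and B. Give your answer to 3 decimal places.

The sequences differ at 7 of 32 positions (sites 7, 9, 14, 15, 17, 21, 25).
p = 7/32 = 0.21875 ≈ 0.219 (to 3 d.p.).

0.219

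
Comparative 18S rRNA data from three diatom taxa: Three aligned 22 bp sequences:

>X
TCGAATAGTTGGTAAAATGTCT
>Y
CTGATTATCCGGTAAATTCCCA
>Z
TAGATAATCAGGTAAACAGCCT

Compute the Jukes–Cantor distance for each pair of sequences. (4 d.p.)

d(X,Y) = 0.6987, d(X,Z) = 0.5913, d(Y,Z) = 0.4975

X–Y: 10/22 sites differ → p ≈ 0.454545, d = −0.75 ln(1 − 0.60606) = 0.698667 ≈ 0.6987.
X–Z: 9/22 sites differ → p ≈ 0.409091, d = −0.75 ln(1 − 0.545455) = 0.591344 ≈ 0.5913.
Y–Z: 8/22 sites differ → p ≈ 0.363636, d = −0.75 ln(1 − 0.484848) = 0.497470 ≈ 0.4975.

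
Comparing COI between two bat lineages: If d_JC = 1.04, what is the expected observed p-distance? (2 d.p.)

p = (3/4)(1 − e^(−4d/3)) = 0.75 × (1 − e^(-1.386667)) = 0.75 × (1 − 0.249907) = 0.562570.

0.56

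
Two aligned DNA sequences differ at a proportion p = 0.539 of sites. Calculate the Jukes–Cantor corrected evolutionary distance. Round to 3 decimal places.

0.951

d = −(3/4) ln(1 − 4p/3) = −0.75 ln(1 − 0.718667) = −0.75 ln(0.281333)
  = −0.75 × (-1.268216) = 0.951162 substitutions/site.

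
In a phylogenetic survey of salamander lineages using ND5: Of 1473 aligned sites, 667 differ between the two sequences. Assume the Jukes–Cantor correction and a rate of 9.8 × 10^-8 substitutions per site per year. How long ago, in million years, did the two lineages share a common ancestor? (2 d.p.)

p = 667/1473 ≈ 0.452817.
d = −(3/4) ln(1 − 4p/3) = −0.75 ln(1 − 0.603756) = −0.75 ln(0.396244)
  = −0.75 × (-0.925725) = 0.694294 substitutions/site.
Under a molecular clock d = 2μt, so t = d/(2μ) = 0.694294 / (2 × 9.8 × 10^-8) = 3.54 million years.

3.54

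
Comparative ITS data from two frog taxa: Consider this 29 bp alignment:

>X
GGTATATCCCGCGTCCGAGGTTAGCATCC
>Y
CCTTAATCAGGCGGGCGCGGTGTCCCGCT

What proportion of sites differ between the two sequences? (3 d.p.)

0.517

The sequences differ at 15 of 29 positions.
p = 15/29 = 0.517241… ≈ 0.517 (to 3 d.p.).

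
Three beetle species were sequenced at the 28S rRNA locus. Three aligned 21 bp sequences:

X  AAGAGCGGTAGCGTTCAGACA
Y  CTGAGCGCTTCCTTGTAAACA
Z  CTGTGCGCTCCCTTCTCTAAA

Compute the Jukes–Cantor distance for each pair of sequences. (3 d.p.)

d(X,Y) = 0.635, d(X,Z) = 1.076, d(Y,Z) = 0.360

X–Y: 9/21 sites differ → p ≈ 0.428571, d = −0.75 ln(1 − 0.571428) = 0.635472 ≈ 0.635.
X–Z: 12/21 sites differ → p ≈ 0.571429, d = −0.75 ln(1 − 0.761905) = 1.076314 ≈ 1.076.
Y–Z: 6/21 sites differ → p ≈ 0.285714, d = −0.75 ln(1 − 0.380952) = 0.359679 ≈ 0.360.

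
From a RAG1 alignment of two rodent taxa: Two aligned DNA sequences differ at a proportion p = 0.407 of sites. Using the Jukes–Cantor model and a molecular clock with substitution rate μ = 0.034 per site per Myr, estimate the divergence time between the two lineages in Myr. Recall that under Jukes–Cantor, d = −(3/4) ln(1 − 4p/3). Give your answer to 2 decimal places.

d = −(3/4) ln(1 − 4p/3) = −0.75 ln(1 − 0.542667) = −0.75 ln(0.457333)
  = −0.75 × (-0.782343) = 0.586757 substitutions/site.
Under a molecular clock d = 2μt, so t = d/(2μ) = 0.586757 / (2 × 0.034) = 8.63 Myr.

8.63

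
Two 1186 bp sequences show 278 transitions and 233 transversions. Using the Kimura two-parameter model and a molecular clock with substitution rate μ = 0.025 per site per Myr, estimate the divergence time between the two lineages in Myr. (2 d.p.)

13.44

P = 278/1186 ≈ 0.234401 and Q = 233/1186 ≈ 0.196459.
Under the Kimura two-parameter model, d = −½ ln(1 − 2P − Q) − ¼ ln(1 − 2Q).
1 − 2P − Q = 0.334739, giving −½ ln(0.334739) = 0.547202.
1 − 2Q = 0.607082, giving −¼ ln(0.607082) = 0.124773.
d = 0.547202 + 0.124773 = 0.671975.
Under a molecular clock d = 2μt, so t = d/(2μ) = 0.671975 / (2 × 0.025) = 13.44 Myr.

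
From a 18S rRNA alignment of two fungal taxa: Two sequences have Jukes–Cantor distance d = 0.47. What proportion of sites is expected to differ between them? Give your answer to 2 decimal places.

0.35

p = (3/4)(1 − e^(−4d/3)) = 0.75 × (1 − e^(-0.626667)) = 0.75 × (1 − 0.534370) = 0.349223.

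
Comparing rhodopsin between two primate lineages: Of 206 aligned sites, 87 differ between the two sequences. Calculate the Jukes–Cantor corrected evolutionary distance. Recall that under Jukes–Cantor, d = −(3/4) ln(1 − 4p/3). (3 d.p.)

0.621

p = 87/206 ≈ 0.42233.
d = −(3/4) ln(1 − 4p/3) = −0.75 ln(1 − 0.563107) = −0.75 ln(0.436893)
  = −0.75 × (-0.828067) = 0.621050 substitutions/site.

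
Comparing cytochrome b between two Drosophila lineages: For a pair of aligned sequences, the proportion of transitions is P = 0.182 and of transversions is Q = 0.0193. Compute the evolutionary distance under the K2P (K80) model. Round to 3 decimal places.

Under the Kimura two-parameter model, d = −½ ln(1 − 2P − Q) − ¼ ln(1 − 2Q).
1 − 2P − Q = 0.6167, giving −½ ln(0.6167) = 0.241686.
1 − 2Q = 0.9614, giving −¼ ln(0.9614) = 0.009841.
d = 0.241686 + 0.009841 = 0.251527.

0.252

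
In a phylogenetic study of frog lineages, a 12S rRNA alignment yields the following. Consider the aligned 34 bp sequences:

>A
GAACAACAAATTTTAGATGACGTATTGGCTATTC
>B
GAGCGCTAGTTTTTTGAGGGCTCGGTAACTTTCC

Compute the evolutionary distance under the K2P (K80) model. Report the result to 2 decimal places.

Of 34 sites, 10 differences are transitions and 7 are transversions, so P = 10/34 ≈ 0.294118 and Q = 7/34 ≈ 0.205882.
Under the Kimura two-parameter model, d = −½ ln(1 − 2P − Q) − ¼ ln(1 − 2Q).
1 − 2P − Q = 0.205882, giving −½ ln(0.205882) = 0.790226.
1 − 2Q = 0.588236, giving −¼ ln(0.588236) = 0.132657.
d = 0.790226 + 0.132657 = 0.922883.

0.92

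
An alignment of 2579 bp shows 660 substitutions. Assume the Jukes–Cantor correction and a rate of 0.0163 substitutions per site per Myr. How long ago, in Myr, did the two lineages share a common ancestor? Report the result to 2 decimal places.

p = 660/2579 ≈ 0.255913.
d = −(3/4) ln(1 − 4p/3) = −0.75 ln(1 − 0.341217) = −0.75 ln(0.658783)
  = −0.75 × (-0.417361) = 0.313021 substitutions/site.
Under a molecular clock d = 2μt, so t = d/(2μ) = 0.313021 / (2 × 0.0163) = 9.60 Myr.

9.60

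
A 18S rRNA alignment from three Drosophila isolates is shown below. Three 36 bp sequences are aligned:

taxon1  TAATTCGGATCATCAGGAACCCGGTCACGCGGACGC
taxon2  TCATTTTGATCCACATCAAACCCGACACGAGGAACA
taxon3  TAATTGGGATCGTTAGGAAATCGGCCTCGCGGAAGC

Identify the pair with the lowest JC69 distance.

taxon1–taxon2: 14/36 differ, p = 0.389, d = 0.548.
taxon1–taxon3: 8/36 differ, p = 0.222, d = 0.264.
taxon2–taxon3: 15/36 differ, p = 0.417, d = 0.608.
The smallest distance is between taxon1 and taxon3.

taxon1 and taxon3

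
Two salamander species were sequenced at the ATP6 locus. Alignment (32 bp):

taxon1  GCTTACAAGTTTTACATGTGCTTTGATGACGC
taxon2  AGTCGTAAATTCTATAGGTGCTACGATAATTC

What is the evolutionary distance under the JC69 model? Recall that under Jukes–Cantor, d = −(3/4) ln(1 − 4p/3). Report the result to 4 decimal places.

The sequences differ at 14 of 32 sites, so p = 14/32 = 0.4375.
d = −(3/4) ln(1 − 4p/3) = −0.75 ln(1 − 0.583333) = −0.75 ln(0.416667)
  = −0.75 × (-0.875468) = 0.656601 substitutions/site.

0.6566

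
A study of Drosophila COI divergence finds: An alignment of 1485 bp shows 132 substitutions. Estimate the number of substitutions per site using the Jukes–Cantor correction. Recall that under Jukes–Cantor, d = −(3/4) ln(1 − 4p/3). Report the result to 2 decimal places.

p = 132/1485 ≈ 0.088889.
d = −(3/4) ln(1 − 4p/3) = −0.75 ln(1 − 0.118519) = −0.75 ln(0.881481)
  = −0.75 × (-0.126152) = 0.094614 substitutions/site.

0.09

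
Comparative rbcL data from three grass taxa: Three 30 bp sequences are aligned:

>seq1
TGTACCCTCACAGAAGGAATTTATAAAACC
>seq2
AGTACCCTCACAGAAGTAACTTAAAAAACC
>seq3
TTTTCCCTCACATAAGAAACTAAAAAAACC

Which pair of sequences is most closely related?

seq1 and seq2

seq1–seq2: 4/30 differ, p = 0.133, d = 0.147.
seq1–seq3: 7/30 differ, p = 0.233, d = 0.280.
seq2–seq3: 6/30 differ, p = 0.200, d = 0.233.
The smallest distance is between seq1 and seq2.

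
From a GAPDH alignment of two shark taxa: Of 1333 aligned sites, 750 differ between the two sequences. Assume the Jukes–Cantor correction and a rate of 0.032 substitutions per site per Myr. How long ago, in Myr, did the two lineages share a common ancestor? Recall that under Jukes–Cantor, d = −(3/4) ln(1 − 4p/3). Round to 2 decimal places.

p = 750/1333 ≈ 0.562641.
d = −(3/4) ln(1 − 4p/3) = −0.75 ln(1 − 0.750188) = −0.75 ln(0.249812)
  = −0.75 × (-1.387047) = 1.040285 substitutions/site.
Under a molecular clock d = 2μt, so t = d/(2μ) = 1.040285 / (2 × 0.032) = 16.25 Myr.

16.25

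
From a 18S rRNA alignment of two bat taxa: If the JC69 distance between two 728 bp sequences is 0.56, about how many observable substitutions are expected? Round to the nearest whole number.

Invert JC69: p = (3/4)(1 − e^(−4d/3)) = 0.75 × (1 − e^(-0.746667)) = 0.75 × (1 − 0.473944) = 0.394542.
Expected differing sites = pL ≈ 0.394542 × 728 = 287.226576 ≈ 287.

287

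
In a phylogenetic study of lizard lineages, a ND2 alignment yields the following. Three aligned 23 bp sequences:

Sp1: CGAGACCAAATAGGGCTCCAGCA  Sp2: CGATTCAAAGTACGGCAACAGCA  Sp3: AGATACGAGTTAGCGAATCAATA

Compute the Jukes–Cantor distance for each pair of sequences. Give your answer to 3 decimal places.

d(Sp1,Sp2) = 0.390, d(Sp1,Sp3) = 0.761, d(Sp2,Sp3) = 0.761

Sp1–Sp2: 7/23 sites differ → p ≈ 0.304348, d = −0.75 ln(1 − 0.405797) = 0.390401 ≈ 0.390.
Sp1–Sp3: 11/23 sites differ → p ≈ 0.478261, d = −0.75 ln(1 − 0.637681) = 0.761423 ≈ 0.761.
Sp2–Sp3: 11/23 sites differ → p ≈ 0.478261, d = −0.75 ln(1 − 0.637681) = 0.761423 ≈ 0.761.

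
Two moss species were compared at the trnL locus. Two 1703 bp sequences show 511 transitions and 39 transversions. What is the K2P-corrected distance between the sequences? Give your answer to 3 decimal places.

P = 511/1703 ≈ 0.300059 and Q = 39/1703 ≈ 0.022901.
Under the Kimura two-parameter model, d = −½ ln(1 − 2P − Q) − ¼ ln(1 − 2Q).
1 − 2P − Q = 0.376981, giving −½ ln(0.376981) = 0.487780.
1 − 2Q = 0.954198, giving −¼ ln(0.954198) = 0.011721.
d = 0.487780 + 0.011721 = 0.499501.

0.500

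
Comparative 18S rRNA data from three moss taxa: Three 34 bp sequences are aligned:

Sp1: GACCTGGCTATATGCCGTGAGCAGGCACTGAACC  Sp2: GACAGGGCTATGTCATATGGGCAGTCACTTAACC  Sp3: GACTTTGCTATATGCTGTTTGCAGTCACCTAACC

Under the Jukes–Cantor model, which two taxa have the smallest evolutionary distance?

Sp1 and Sp3

Sp1–Sp2: 10/34 differ, p = 0.294, d = 0.373.
Sp1–Sp3: 8/34 differ, p = 0.235, d = 0.282.
Sp2–Sp3: 10/34 differ, p = 0.294, d = 0.373.
The smallest distance is between Sp1 and Sp3.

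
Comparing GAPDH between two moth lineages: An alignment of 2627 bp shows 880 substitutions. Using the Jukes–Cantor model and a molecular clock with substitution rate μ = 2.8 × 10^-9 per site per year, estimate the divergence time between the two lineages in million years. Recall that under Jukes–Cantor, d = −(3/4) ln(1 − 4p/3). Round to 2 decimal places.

p = 880/2627 ≈ 0.334983.
d = −(3/4) ln(1 − 4p/3) = −0.75 ln(1 − 0.446644) = −0.75 ln(0.553356)
  = −0.75 × (-0.591754) = 0.443816 substitutions/site.
Under a molecular clock d = 2μt, so t = d/(2μ) = 0.443816 / (2 × 2.8 × 10^-9) = 79.25 million years.

79.25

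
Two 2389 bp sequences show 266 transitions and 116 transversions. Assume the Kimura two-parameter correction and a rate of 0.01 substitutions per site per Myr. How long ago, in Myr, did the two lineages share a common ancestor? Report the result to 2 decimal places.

P = 266/2389 ≈ 0.111344 and Q = 116/2389 ≈ 0.048556.
Under the Kimura two-parameter model, d = −½ ln(1 − 2P − Q) − ¼ ln(1 − 2Q).
1 − 2P − Q = 0.728756, giving −½ ln(0.728756) = 0.158208.
1 − 2Q = 0.902888, giving −¼ ln(0.902888) = 0.025539.
d = 0.158208 + 0.025539 = 0.183747.
Under a molecular clock d = 2μt, so t = d/(2μ) = 0.183747 / (2 × 0.01) = 9.19 Myr.

9.19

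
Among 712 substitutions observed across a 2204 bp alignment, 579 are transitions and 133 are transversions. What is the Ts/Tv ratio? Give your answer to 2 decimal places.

R = 579/133 = 4.353383… ≈ 4.35 (to 2 d.p.).

4.35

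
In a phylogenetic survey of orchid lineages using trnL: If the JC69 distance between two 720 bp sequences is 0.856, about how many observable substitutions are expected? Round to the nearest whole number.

368

Invert JC69: p = (3/4)(1 − e^(−4d/3)) = 0.75 × (1 − e^(-1.141333)) = 0.75 × (1 − 0.319393) = 0.510455.
Expected differing sites = pL ≈ 0.510455 × 720 = 367.5276 ≈ 368.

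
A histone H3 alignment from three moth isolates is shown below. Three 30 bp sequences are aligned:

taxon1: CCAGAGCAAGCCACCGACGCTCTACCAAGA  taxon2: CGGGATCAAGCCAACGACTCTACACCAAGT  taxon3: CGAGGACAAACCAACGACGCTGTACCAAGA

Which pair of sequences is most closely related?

taxon1–taxon2: 8/30 differ, p = 0.267, d = 0.330.
taxon1–taxon3: 6/30 differ, p = 0.200, d = 0.233.
taxon2–taxon3: 8/30 differ, p = 0.267, d = 0.330.
The smallest distance is between taxon1 and taxon3.

taxon1 and taxon3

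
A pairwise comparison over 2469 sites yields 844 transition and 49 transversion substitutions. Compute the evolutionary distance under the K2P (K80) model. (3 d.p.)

P = 844/2469 ≈ 0.341839 and Q = 49/2469 ≈ 0.019846.
Under the Kimura two-parameter model, d = −½ ln(1 − 2P − Q) − ¼ ln(1 − 2Q).
1 − 2P − Q = 0.296476, giving −½ ln(0.296476) = 0.607895.
1 − 2Q = 0.960308, giving −¼ ln(0.960308) = 0.010125.
d = 0.607895 + 0.010125 = 0.618020.

0.618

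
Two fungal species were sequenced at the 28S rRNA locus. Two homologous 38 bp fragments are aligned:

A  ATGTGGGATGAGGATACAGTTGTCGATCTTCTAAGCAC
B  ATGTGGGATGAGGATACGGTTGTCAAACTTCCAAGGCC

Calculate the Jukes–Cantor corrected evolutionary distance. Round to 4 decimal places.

0.1773

The sequences differ at 6 of 38 sites (18, 25, 27, 32, 36, 37), so p = 6/38 ≈ 0.157895.
d = −(3/4) ln(1 − 4p/3) = −0.75 ln(1 − 0.210527) = −0.75 ln(0.789473)
  = −0.75 × (-0.236390) = 0.177293 substitutions/site.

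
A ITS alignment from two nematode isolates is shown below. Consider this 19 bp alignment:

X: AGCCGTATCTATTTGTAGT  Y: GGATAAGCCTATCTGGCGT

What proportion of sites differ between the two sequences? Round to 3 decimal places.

The sequences differ at 10 of 19 positions (sites 1, 3, 4, 5, 6, 7, 8, 13, 16, 17).
p = 10/19 = 0.526315… ≈ 0.526 (to 3 d.p.).

0.526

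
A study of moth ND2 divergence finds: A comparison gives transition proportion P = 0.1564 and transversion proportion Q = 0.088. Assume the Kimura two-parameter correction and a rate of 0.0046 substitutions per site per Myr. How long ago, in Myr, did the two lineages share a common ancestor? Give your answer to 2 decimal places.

Under the Kimura two-parameter model, d = −½ ln(1 − 2P − Q) − ¼ ln(1 − 2Q).
1 − 2P − Q = 0.5992, giving −½ ln(0.5992) = 0.256080.
1 − 2Q = 0.824, giving −¼ ln(0.824) = 0.048396.
d = 0.256080 + 0.048396 = 0.304476.
Under a molecular clock d = 2μt, so t = d/(2μ) = 0.304476 / (2 × 0.0046) = 33.10 Myr.

33.10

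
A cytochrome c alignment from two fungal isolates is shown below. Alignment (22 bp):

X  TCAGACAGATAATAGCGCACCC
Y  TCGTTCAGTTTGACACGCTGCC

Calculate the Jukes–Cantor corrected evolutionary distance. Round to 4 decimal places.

The sequences differ at 11 of 22 sites, so p = 11/22 = 0.5.
d = −(3/4) ln(1 − 4p/3) = −0.75 ln(1 − 0.666667) = −0.75 ln(0.333333)
  = −0.75 × (-1.098613) = 0.823960 substitutions/site.

0.8240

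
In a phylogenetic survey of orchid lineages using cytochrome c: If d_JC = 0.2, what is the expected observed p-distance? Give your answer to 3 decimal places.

0.176

p = (3/4)(1 − e^(−4d/3)) = 0.75 × (1 − e^(-0.266667)) = 0.75 × (1 − 0.765928) = 0.175554.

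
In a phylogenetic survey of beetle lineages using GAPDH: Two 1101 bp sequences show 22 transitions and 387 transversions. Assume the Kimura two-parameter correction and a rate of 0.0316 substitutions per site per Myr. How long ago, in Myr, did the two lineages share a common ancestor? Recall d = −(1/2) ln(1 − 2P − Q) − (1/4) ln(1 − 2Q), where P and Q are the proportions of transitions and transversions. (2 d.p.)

8.73

P = 22/1101 ≈ 0.019982 and Q = 387/1101 ≈ 0.351499.
Under the Kimura two-parameter model, d = −½ ln(1 − 2P − Q) − ¼ ln(1 − 2Q).
1 − 2P − Q = 0.608537, giving −½ ln(0.608537) = 0.248349.
1 − 2Q = 0.297002, giving −¼ ln(0.297002) = 0.303504.
d = 0.248349 + 0.303504 = 0.551853.
Under a molecular clock d = 2μt, so t = d/(2μ) = 0.551853 / (2 × 0.0316) = 8.73 Myr.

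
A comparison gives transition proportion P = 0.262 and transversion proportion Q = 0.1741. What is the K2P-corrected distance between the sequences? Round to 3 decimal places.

0.706

Under the Kimura two-parameter model, d = −½ ln(1 − 2P − Q) − ¼ ln(1 − 2Q).
1 − 2P − Q = 0.3019, giving −½ ln(0.3019) = 0.598830.
1 − 2Q = 0.6518, giving −¼ ln(0.6518) = 0.107004.
d = 0.598830 + 0.107004 = 0.705834.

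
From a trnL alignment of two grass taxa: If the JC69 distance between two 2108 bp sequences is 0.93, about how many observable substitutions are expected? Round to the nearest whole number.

1123

Invert JC69: p = (3/4)(1 − e^(−4d/3)) = 0.75 × (1 − e^(-1.24)) = 0.75 × (1 − 0.289384) = 0.532962.
Expected differing sites = pL ≈ 0.532962 × 2108 = 1123.483896 ≈ 1123.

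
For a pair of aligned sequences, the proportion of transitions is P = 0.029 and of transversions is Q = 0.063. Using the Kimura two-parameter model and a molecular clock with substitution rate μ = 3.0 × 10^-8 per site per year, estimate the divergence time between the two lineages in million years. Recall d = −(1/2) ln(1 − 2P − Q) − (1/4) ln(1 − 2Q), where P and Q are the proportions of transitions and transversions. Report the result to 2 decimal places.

Under the Kimura two-parameter model, d = −½ ln(1 − 2P − Q) − ¼ ln(1 − 2Q).
1 − 2P − Q = 0.879, giving −½ ln(0.879) = 0.064485.
1 − 2Q = 0.874, giving −¼ ln(0.874) = 0.033669.
d = 0.064485 + 0.033669 = 0.098154.
Under a molecular clock d = 2μt, so t = d/(2μ) = 0.098154 / (2 × 3.0 × 10^-8) = 1.64 million years.

1.64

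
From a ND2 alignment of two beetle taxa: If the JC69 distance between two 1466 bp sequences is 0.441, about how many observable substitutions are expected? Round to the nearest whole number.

Invert JC69: p = (3/4)(1 − e^(−4d/3)) = 0.75 × (1 − e^(-0.588)) = 0.75 × (1 − 0.555437) = 0.333422.
Expected differing sites = pL ≈ 0.333422 × 1466 = 488.796652 ≈ 489.

489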